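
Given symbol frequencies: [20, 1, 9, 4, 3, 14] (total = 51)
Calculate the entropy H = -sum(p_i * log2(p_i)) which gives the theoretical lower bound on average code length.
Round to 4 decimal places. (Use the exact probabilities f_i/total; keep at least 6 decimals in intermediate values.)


Per-symbol terms -p_i * log2(p_i) with p_i = f_i/51:
  p = 20/51 = 0.392157: log2(p) = -1.350497, -p*log2(p) = 0.529607
  p = 1/51 = 0.019608: log2(p) = -5.672425, -p*log2(p) = 0.111224
  p = 9/51 = 0.176471: log2(p) = -2.502500, -p*log2(p) = 0.441618
  p = 4/51 = 0.078431: log2(p) = -3.672425, -p*log2(p) = 0.288033
  p = 3/51 = 0.058824: log2(p) = -4.087463, -p*log2(p) = 0.240439
  p = 14/51 = 0.274510: log2(p) = -1.865070, -p*log2(p) = 0.511980
H = 0.529607 + 0.111224 + 0.441618 + 0.288033 + 0.240439 + 0.511980 = 2.122901

H = 2.1229 bits/symbol


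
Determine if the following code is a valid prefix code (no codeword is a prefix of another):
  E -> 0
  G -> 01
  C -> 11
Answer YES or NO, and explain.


Checking each pair (does one codeword prefix another?):
  E='0' vs G='01': prefix -- VIOLATION

NO -- this is NOT a valid prefix code. E (0) is a prefix of G (01).


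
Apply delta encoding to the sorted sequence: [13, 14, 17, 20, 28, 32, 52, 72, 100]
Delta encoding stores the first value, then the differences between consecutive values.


First value: 13
Deltas:
  14 - 13 = 1
  17 - 14 = 3
  20 - 17 = 3
  28 - 20 = 8
  32 - 28 = 4
  52 - 32 = 20
  72 - 52 = 20
  100 - 72 = 28


Delta encoded: [13, 1, 3, 3, 8, 4, 20, 20, 28]


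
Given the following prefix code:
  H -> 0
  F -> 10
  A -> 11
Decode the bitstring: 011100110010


Decoding step by step:
Bits 0 -> H
Bits 11 -> A
Bits 10 -> F
Bits 0 -> H
Bits 11 -> A
Bits 0 -> H
Bits 0 -> H
Bits 10 -> F


Decoded message: HAFHAHHF


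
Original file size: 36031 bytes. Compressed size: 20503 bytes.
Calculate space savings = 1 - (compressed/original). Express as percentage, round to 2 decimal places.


ratio = compressed/original = 20503/36031 = 0.569038
savings = 1 - ratio = 1 - 0.569038 = 0.430962
as a percentage: 0.430962 * 100 = 43.1%

Space savings = 1 - 20503/36031 = 43.1%


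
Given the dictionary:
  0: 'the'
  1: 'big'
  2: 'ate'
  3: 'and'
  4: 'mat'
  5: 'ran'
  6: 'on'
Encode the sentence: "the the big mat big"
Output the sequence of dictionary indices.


Look up each word in the dictionary:
  'the' -> 0
  'the' -> 0
  'big' -> 1
  'mat' -> 4
  'big' -> 1

Encoded: [0, 0, 1, 4, 1]


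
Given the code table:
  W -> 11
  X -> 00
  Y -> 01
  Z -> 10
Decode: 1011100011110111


Decoding:
10 -> Z
11 -> W
10 -> Z
00 -> X
11 -> W
11 -> W
01 -> Y
11 -> W


Result: ZWZXWWYW


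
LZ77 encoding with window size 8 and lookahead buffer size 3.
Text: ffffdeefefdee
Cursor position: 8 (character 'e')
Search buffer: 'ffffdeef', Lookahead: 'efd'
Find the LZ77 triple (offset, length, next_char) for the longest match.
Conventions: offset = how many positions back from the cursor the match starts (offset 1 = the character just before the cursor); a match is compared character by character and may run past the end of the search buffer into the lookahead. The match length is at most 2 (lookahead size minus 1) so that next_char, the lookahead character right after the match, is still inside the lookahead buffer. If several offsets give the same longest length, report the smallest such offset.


Try each offset into the search buffer:
  offset=1 (pos 7, char 'f'): match length 0
  offset=2 (pos 6, char 'e'): match length 2
  offset=3 (pos 5, char 'e'): match length 1
  offset=4 (pos 4, char 'd'): match length 0
  offset=5 (pos 3, char 'f'): match length 0
  offset=6 (pos 2, char 'f'): match length 0
  offset=7 (pos 1, char 'f'): match length 0
  offset=8 (pos 0, char 'f'): match length 0
Longest match has length 2 at offset 2.
next_char = character at position 8 + 2 = 10 -> 'd'

Best match: offset=2, length=2 (matching 'ef' starting at position 6)
LZ77 triple: (2, 2, 'd')


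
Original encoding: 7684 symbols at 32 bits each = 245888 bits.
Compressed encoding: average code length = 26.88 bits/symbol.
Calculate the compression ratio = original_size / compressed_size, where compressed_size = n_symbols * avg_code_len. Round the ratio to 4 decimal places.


original_size = n_symbols * orig_bits = 7684 * 32 = 245888 bits
compressed_size = n_symbols * avg_code_len = 7684 * 26.88 = 206545.92 bits
ratio = original_size / compressed_size = 245888 / 206545.92 = 1.1905

Compression ratio = 1.1905


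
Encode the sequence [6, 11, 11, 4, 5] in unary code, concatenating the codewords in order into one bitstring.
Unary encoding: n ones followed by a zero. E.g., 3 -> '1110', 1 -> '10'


Encode each number as n ones followed by a terminating 0:
  6 -> 1111110 (7 bits)
  11 -> 111111111110 (12 bits)
  11 -> 111111111110 (12 bits)
  4 -> 11110 (5 bits)
  5 -> 111110 (6 bits)
Total length = 7 + 12 + 12 + 5 + 6 = 42 bits.

Unary([6, 11, 11, 4, 5]) = 111111011111111111011111111111011110111110 (42 bits)


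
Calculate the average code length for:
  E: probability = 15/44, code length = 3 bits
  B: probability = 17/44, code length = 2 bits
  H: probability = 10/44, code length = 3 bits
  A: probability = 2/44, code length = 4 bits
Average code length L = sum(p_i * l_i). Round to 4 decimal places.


Weighted contributions p_i * l_i:
  E: (15/44) * 3 = 45/44
  B: (17/44) * 2 = 34/44
  H: (10/44) * 3 = 30/44
  A: (2/44) * 4 = 8/44
Sum = (45 + 34 + 30 + 8)/44 = 117/44

L = 117/44 = 2.6591 bits/symbol


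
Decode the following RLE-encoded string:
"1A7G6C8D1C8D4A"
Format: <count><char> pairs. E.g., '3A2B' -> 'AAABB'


Expanding each <count><char> pair:
  1A -> 'A'
  7G -> 'GGGGGGG'
  6C -> 'CCCCCC'
  8D -> 'DDDDDDDD'
  1C -> 'C'
  8D -> 'DDDDDDDD'
  4A -> 'AAAA'

Decoded = AGGGGGGGCCCCCCDDDDDDDDCDDDDDDDDAAAA


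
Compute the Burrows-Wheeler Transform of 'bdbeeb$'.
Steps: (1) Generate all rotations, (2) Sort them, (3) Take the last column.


Rotations (sorted):
  0: $bdbeeb -> last char: b
  1: b$bdbee -> last char: e
  2: bdbeeb$ -> last char: $
  3: beeb$bd -> last char: d
  4: dbeeb$b -> last char: b
  5: eb$bdbe -> last char: e
  6: eeb$bdb -> last char: b


BWT = be$dbeb


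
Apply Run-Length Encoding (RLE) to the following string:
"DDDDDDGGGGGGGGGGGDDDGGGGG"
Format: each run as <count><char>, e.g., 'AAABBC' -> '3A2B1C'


Scanning runs left to right:
  i=0: run of 'D' x 6 -> '6D'
  i=6: run of 'G' x 11 -> '11G'
  i=17: run of 'D' x 3 -> '3D'
  i=20: run of 'G' x 5 -> '5G'

RLE = 6D11G3D5G


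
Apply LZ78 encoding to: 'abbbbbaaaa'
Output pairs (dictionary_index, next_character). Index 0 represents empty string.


LZ78 encoding steps:
Dictionary: {0: ''}
Step 1: w='' (idx 0), next='a' -> output (0, 'a'), add 'a' as idx 1
Step 2: w='' (idx 0), next='b' -> output (0, 'b'), add 'b' as idx 2
Step 3: w='b' (idx 2), next='b' -> output (2, 'b'), add 'bb' as idx 3
Step 4: w='bb' (idx 3), next='a' -> output (3, 'a'), add 'bba' as idx 4
Step 5: w='a' (idx 1), next='a' -> output (1, 'a'), add 'aa' as idx 5
Step 6: w='a' (idx 1), end of input -> output (1, '')


Encoded: [(0, 'a'), (0, 'b'), (2, 'b'), (3, 'a'), (1, 'a'), (1, '')]


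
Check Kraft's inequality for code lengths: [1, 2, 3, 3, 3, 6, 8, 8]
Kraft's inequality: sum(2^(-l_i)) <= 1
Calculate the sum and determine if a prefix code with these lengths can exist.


Sum = 2^(-1) + 2^(-2) + 2^(-3) + 2^(-3) + 2^(-3) + 2^(-6) + 2^(-8) + 2^(-8)
    = 0.5 + 0.25 + 0.125 + 0.125 + 0.125 + 0.015625 + 0.00390625 + 0.00390625
    = 294/256 = 1.1484375
Since 1.1484375 > 1, Kraft's inequality is NOT satisfied.
A prefix code with these lengths CANNOT exist.

Kraft sum = 1.1484375. Not satisfied.


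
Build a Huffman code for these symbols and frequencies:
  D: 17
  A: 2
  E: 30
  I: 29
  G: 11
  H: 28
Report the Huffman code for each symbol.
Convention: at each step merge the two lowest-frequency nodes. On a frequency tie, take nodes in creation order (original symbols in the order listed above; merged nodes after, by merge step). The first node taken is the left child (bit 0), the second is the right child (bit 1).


Huffman tree construction:
Step 1: Merge A(2) + G(11) = 13
Step 2: Merge (A+G)(13) + D(17) = 30
Step 3: Merge H(28) + I(29) = 57
Step 4: Merge E(30) + ((A+G)+D)(30) = 60
Step 5: Merge (H+I)(57) + (E+((A+G)+D))(60) = 117
Read each symbol's code off the tree from the root (left child = 0, right child = 1).

Codes:
  D: 111 (length 3)
  A: 1100 (length 4)
  E: 10 (length 2)
  I: 01 (length 2)
  G: 1101 (length 4)
  H: 00 (length 2)
Average code length: 277/117 = 2.3675 bits/symbol


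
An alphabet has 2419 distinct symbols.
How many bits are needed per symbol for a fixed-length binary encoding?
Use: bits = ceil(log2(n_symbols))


log2(2419) = 11.2402
Bracket: 2^11 = 2048 < 2419 <= 2^12 = 4096
So ceil(log2(2419)) = 12

bits = ceil(log2(2419)) = ceil(11.2402) = 12 bits


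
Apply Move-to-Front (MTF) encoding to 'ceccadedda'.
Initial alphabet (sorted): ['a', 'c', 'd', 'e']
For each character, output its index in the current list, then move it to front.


MTF encoding:
'c': index 1 in ['a', 'c', 'd', 'e'] -> ['c', 'a', 'd', 'e']
'e': index 3 in ['c', 'a', 'd', 'e'] -> ['e', 'c', 'a', 'd']
'c': index 1 in ['e', 'c', 'a', 'd'] -> ['c', 'e', 'a', 'd']
'c': index 0 in ['c', 'e', 'a', 'd'] -> ['c', 'e', 'a', 'd']
'a': index 2 in ['c', 'e', 'a', 'd'] -> ['a', 'c', 'e', 'd']
'd': index 3 in ['a', 'c', 'e', 'd'] -> ['d', 'a', 'c', 'e']
'e': index 3 in ['d', 'a', 'c', 'e'] -> ['e', 'd', 'a', 'c']
'd': index 1 in ['e', 'd', 'a', 'c'] -> ['d', 'e', 'a', 'c']
'd': index 0 in ['d', 'e', 'a', 'c'] -> ['d', 'e', 'a', 'c']
'a': index 2 in ['d', 'e', 'a', 'c'] -> ['a', 'd', 'e', 'c']


Output: [1, 3, 1, 0, 2, 3, 3, 1, 0, 2]


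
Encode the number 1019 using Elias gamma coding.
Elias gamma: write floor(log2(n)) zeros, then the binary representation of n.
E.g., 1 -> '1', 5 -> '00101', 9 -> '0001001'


num_bits = floor(log2(1019)) + 1 = 10
leading_zeros = num_bits - 1 = 9
binary(1019) = 1111111011

Elias gamma(1019) = '000000000' + '1111111011' = 0000000001111111011 (19 bits)


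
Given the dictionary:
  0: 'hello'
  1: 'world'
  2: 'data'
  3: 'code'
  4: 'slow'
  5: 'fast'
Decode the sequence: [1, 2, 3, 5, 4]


Look up each index in the dictionary:
  1 -> 'world'
  2 -> 'data'
  3 -> 'code'
  5 -> 'fast'
  4 -> 'slow'

Decoded: "world data code fast slow"


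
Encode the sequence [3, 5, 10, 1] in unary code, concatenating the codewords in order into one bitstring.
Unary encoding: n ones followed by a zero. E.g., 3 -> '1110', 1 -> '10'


Encode each number as n ones followed by a terminating 0:
  3 -> 1110 (4 bits)
  5 -> 111110 (6 bits)
  10 -> 11111111110 (11 bits)
  1 -> 10 (2 bits)
Total length = 4 + 6 + 11 + 2 = 23 bits.

Unary([3, 5, 10, 1]) = 11101111101111111111010 (23 bits)


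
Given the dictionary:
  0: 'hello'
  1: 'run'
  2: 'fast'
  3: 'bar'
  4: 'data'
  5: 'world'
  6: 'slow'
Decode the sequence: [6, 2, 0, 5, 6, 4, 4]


Look up each index in the dictionary:
  6 -> 'slow'
  2 -> 'fast'
  0 -> 'hello'
  5 -> 'world'
  6 -> 'slow'
  4 -> 'data'
  4 -> 'data'

Decoded: "slow fast hello world slow data data"


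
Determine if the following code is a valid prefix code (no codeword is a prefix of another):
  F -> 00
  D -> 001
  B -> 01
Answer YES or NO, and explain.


Checking each pair (does one codeword prefix another?):
  F='00' vs D='001': prefix -- VIOLATION

NO -- this is NOT a valid prefix code. F (00) is a prefix of D (001).


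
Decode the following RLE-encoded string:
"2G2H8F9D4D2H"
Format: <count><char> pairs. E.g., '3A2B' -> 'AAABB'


Expanding each <count><char> pair:
  2G -> 'GG'
  2H -> 'HH'
  8F -> 'FFFFFFFF'
  9D -> 'DDDDDDDDD'
  4D -> 'DDDD'
  2H -> 'HH'

Decoded = GGHHFFFFFFFFDDDDDDDDDDDDDHH


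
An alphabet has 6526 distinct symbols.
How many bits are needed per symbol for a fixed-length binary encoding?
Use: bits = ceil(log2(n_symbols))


log2(6526) = 12.672
Bracket: 2^12 = 4096 < 6526 <= 2^13 = 8192
So ceil(log2(6526)) = 13

bits = ceil(log2(6526)) = ceil(12.672) = 13 bits


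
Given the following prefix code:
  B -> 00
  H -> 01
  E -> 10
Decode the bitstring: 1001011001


Decoding step by step:
Bits 10 -> E
Bits 01 -> H
Bits 01 -> H
Bits 10 -> E
Bits 01 -> H


Decoded message: EHHEH


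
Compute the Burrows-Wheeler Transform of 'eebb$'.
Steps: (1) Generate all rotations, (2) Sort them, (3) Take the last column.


Rotations (sorted):
  0: $eebb -> last char: b
  1: b$eeb -> last char: b
  2: bb$ee -> last char: e
  3: ebb$e -> last char: e
  4: eebb$ -> last char: $


BWT = bbee$


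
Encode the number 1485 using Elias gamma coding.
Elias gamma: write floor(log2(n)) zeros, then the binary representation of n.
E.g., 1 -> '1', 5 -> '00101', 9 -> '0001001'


num_bits = floor(log2(1485)) + 1 = 11
leading_zeros = num_bits - 1 = 10
binary(1485) = 10111001101

Elias gamma(1485) = '0000000000' + '10111001101' = 000000000010111001101 (21 bits)


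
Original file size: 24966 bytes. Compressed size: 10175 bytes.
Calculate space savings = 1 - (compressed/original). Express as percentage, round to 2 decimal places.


ratio = compressed/original = 10175/24966 = 0.407554
savings = 1 - ratio = 1 - 0.407554 = 0.592446
as a percentage: 0.592446 * 100 = 59.24%

Space savings = 1 - 10175/24966 = 59.24%


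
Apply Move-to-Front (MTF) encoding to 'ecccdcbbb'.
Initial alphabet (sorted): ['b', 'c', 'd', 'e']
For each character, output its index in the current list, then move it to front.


MTF encoding:
'e': index 3 in ['b', 'c', 'd', 'e'] -> ['e', 'b', 'c', 'd']
'c': index 2 in ['e', 'b', 'c', 'd'] -> ['c', 'e', 'b', 'd']
'c': index 0 in ['c', 'e', 'b', 'd'] -> ['c', 'e', 'b', 'd']
'c': index 0 in ['c', 'e', 'b', 'd'] -> ['c', 'e', 'b', 'd']
'd': index 3 in ['c', 'e', 'b', 'd'] -> ['d', 'c', 'e', 'b']
'c': index 1 in ['d', 'c', 'e', 'b'] -> ['c', 'd', 'e', 'b']
'b': index 3 in ['c', 'd', 'e', 'b'] -> ['b', 'c', 'd', 'e']
'b': index 0 in ['b', 'c', 'd', 'e'] -> ['b', 'c', 'd', 'e']
'b': index 0 in ['b', 'c', 'd', 'e'] -> ['b', 'c', 'd', 'e']


Output: [3, 2, 0, 0, 3, 1, 3, 0, 0]


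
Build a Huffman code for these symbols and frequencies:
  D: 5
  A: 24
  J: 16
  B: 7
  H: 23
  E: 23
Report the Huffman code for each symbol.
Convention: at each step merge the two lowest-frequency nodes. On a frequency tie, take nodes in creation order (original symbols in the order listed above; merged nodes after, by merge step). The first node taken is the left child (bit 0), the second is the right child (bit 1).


Huffman tree construction:
Step 1: Merge D(5) + B(7) = 12
Step 2: Merge (D+B)(12) + J(16) = 28
Step 3: Merge H(23) + E(23) = 46
Step 4: Merge A(24) + ((D+B)+J)(28) = 52
Step 5: Merge (H+E)(46) + (A+((D+B)+J))(52) = 98
Read each symbol's code off the tree from the root (left child = 0, right child = 1).

Codes:
  D: 1100 (length 4)
  A: 10 (length 2)
  J: 111 (length 3)
  B: 1101 (length 4)
  H: 00 (length 2)
  E: 01 (length 2)
Average code length: 236/98 = 2.4082 bits/symbol


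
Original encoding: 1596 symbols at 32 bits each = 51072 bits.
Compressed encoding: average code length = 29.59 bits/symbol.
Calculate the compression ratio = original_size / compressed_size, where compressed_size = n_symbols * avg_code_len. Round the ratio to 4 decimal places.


original_size = n_symbols * orig_bits = 1596 * 32 = 51072 bits
compressed_size = n_symbols * avg_code_len = 1596 * 29.59 = 47225.64 bits
ratio = original_size / compressed_size = 51072 / 47225.64 = 1.0814

Compression ratio = 1.0814


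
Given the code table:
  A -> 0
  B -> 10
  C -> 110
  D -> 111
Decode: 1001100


Decoding:
10 -> B
0 -> A
110 -> C
0 -> A


Result: BACA


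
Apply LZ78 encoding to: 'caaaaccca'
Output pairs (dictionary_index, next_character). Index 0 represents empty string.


LZ78 encoding steps:
Dictionary: {0: ''}
Step 1: w='' (idx 0), next='c' -> output (0, 'c'), add 'c' as idx 1
Step 2: w='' (idx 0), next='a' -> output (0, 'a'), add 'a' as idx 2
Step 3: w='a' (idx 2), next='a' -> output (2, 'a'), add 'aa' as idx 3
Step 4: w='a' (idx 2), next='c' -> output (2, 'c'), add 'ac' as idx 4
Step 5: w='c' (idx 1), next='c' -> output (1, 'c'), add 'cc' as idx 5
Step 6: w='a' (idx 2), end of input -> output (2, '')


Encoded: [(0, 'c'), (0, 'a'), (2, 'a'), (2, 'c'), (1, 'c'), (2, '')]


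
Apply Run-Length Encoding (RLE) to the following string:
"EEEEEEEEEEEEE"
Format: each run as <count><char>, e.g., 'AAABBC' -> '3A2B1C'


Scanning runs left to right:
  i=0: run of 'E' x 13 -> '13E'

RLE = 13E


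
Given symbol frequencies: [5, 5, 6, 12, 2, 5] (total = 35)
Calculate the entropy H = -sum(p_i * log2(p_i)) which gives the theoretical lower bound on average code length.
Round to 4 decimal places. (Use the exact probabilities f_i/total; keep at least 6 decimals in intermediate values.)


Per-symbol terms -p_i * log2(p_i) with p_i = f_i/35:
  p = 5/35 = 0.142857: log2(p) = -2.807355, -p*log2(p) = 0.401051
  p = 5/35 = 0.142857: log2(p) = -2.807355, -p*log2(p) = 0.401051
  p = 6/35 = 0.171429: log2(p) = -2.544321, -p*log2(p) = 0.436169
  p = 12/35 = 0.342857: log2(p) = -1.544321, -p*log2(p) = 0.529481
  p = 2/35 = 0.057143: log2(p) = -4.129283, -p*log2(p) = 0.235959
  p = 5/35 = 0.142857: log2(p) = -2.807355, -p*log2(p) = 0.401051
H = 0.401051 + 0.401051 + 0.436169 + 0.529481 + 0.235959 + 0.401051 = 2.404762

H = 2.4048 bits/symbol


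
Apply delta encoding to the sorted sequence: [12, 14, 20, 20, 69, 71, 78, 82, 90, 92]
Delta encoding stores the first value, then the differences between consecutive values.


First value: 12
Deltas:
  14 - 12 = 2
  20 - 14 = 6
  20 - 20 = 0
  69 - 20 = 49
  71 - 69 = 2
  78 - 71 = 7
  82 - 78 = 4
  90 - 82 = 8
  92 - 90 = 2


Delta encoded: [12, 2, 6, 0, 49, 2, 7, 4, 8, 2]


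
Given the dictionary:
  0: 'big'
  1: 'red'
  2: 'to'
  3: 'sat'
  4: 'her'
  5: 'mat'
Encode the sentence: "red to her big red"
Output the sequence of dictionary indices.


Look up each word in the dictionary:
  'red' -> 1
  'to' -> 2
  'her' -> 4
  'big' -> 0
  'red' -> 1

Encoded: [1, 2, 4, 0, 1]


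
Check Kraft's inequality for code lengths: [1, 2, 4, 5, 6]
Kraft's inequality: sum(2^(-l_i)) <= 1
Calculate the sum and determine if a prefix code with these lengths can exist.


Sum = 2^(-1) + 2^(-2) + 2^(-4) + 2^(-5) + 2^(-6)
    = 0.5 + 0.25 + 0.0625 + 0.03125 + 0.015625
    = 55/64 = 0.859375
Since 0.859375 <= 1, Kraft's inequality IS satisfied.
A prefix code with these lengths CAN exist.

Kraft sum = 0.859375. Satisfied.


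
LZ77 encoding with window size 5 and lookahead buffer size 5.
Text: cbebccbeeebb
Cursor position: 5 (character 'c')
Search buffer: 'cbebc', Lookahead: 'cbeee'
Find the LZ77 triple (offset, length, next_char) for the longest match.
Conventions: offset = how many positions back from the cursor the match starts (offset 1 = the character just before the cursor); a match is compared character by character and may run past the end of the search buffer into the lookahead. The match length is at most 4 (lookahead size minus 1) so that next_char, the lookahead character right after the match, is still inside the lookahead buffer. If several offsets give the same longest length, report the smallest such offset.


Try each offset into the search buffer:
  offset=1 (pos 4, char 'c'): match length 1
  offset=2 (pos 3, char 'b'): match length 0
  offset=3 (pos 2, char 'e'): match length 0
  offset=4 (pos 1, char 'b'): match length 0
  offset=5 (pos 0, char 'c'): match length 3
Longest match has length 3 at offset 5.
next_char = character at position 5 + 3 = 8 -> 'e'

Best match: offset=5, length=3 (matching 'cbe' starting at position 0)
LZ77 triple: (5, 3, 'e')


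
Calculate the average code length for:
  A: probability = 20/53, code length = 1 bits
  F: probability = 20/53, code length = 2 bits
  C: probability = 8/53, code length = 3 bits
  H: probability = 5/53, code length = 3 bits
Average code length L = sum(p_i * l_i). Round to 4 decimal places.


Weighted contributions p_i * l_i:
  A: (20/53) * 1 = 20/53
  F: (20/53) * 2 = 40/53
  C: (8/53) * 3 = 24/53
  H: (5/53) * 3 = 15/53
Sum = (20 + 40 + 24 + 15)/53 = 99/53

L = 99/53 = 1.8679 bits/symbol


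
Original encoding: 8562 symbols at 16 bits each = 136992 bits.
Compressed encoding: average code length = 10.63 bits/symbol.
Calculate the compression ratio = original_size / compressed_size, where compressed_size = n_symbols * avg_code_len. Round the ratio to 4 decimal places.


original_size = n_symbols * orig_bits = 8562 * 16 = 136992 bits
compressed_size = n_symbols * avg_code_len = 8562 * 10.63 = 91014.06 bits
ratio = original_size / compressed_size = 136992 / 91014.06 = 1.5052

Compression ratio = 1.5052


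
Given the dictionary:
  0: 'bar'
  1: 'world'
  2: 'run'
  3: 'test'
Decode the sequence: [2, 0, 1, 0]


Look up each index in the dictionary:
  2 -> 'run'
  0 -> 'bar'
  1 -> 'world'
  0 -> 'bar'

Decoded: "run bar world bar"


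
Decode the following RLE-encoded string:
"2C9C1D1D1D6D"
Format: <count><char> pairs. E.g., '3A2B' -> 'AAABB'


Expanding each <count><char> pair:
  2C -> 'CC'
  9C -> 'CCCCCCCCC'
  1D -> 'D'
  1D -> 'D'
  1D -> 'D'
  6D -> 'DDDDDD'

Decoded = CCCCCCCCCCCDDDDDDDDD


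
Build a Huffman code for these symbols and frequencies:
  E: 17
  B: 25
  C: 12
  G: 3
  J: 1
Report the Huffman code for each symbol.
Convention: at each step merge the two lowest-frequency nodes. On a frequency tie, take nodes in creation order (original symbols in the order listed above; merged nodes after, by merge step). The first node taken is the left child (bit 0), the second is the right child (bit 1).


Huffman tree construction:
Step 1: Merge J(1) + G(3) = 4
Step 2: Merge (J+G)(4) + C(12) = 16
Step 3: Merge ((J+G)+C)(16) + E(17) = 33
Step 4: Merge B(25) + (((J+G)+C)+E)(33) = 58
Read each symbol's code off the tree from the root (left child = 0, right child = 1).

Codes:
  E: 11 (length 2)
  B: 0 (length 1)
  C: 101 (length 3)
  G: 1001 (length 4)
  J: 1000 (length 4)
Average code length: 111/58 = 1.9138 bits/symbol


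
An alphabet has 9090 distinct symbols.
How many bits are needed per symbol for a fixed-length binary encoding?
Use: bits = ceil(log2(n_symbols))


log2(9090) = 13.1501
Bracket: 2^13 = 8192 < 9090 <= 2^14 = 16384
So ceil(log2(9090)) = 14

bits = ceil(log2(9090)) = ceil(13.1501) = 14 bits


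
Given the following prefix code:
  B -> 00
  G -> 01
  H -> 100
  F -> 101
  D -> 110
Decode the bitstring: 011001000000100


Decoding step by step:
Bits 01 -> G
Bits 100 -> H
Bits 100 -> H
Bits 00 -> B
Bits 00 -> B
Bits 100 -> H


Decoded message: GHHBBH


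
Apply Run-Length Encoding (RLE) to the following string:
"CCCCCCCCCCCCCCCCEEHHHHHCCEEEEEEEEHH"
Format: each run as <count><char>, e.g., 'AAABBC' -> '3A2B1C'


Scanning runs left to right:
  i=0: run of 'C' x 16 -> '16C'
  i=16: run of 'E' x 2 -> '2E'
  i=18: run of 'H' x 5 -> '5H'
  i=23: run of 'C' x 2 -> '2C'
  i=25: run of 'E' x 8 -> '8E'
  i=33: run of 'H' x 2 -> '2H'

RLE = 16C2E5H2C8E2H


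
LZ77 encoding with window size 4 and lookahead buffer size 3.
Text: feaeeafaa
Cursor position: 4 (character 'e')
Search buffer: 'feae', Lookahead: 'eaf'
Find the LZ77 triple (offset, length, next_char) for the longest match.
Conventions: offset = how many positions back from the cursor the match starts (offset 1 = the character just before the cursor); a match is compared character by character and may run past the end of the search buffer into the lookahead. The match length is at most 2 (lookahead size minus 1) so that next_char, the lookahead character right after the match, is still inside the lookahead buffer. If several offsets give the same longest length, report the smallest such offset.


Try each offset into the search buffer:
  offset=1 (pos 3, char 'e'): match length 1
  offset=2 (pos 2, char 'a'): match length 0
  offset=3 (pos 1, char 'e'): match length 2
  offset=4 (pos 0, char 'f'): match length 0
Longest match has length 2 at offset 3.
next_char = character at position 4 + 2 = 6 -> 'f'

Best match: offset=3, length=2 (matching 'ea' starting at position 1)
LZ77 triple: (3, 2, 'f')


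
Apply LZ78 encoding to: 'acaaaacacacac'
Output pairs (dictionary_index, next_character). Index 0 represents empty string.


LZ78 encoding steps:
Dictionary: {0: ''}
Step 1: w='' (idx 0), next='a' -> output (0, 'a'), add 'a' as idx 1
Step 2: w='' (idx 0), next='c' -> output (0, 'c'), add 'c' as idx 2
Step 3: w='a' (idx 1), next='a' -> output (1, 'a'), add 'aa' as idx 3
Step 4: w='aa' (idx 3), next='c' -> output (3, 'c'), add 'aac' as idx 4
Step 5: w='a' (idx 1), next='c' -> output (1, 'c'), add 'ac' as idx 5
Step 6: w='ac' (idx 5), next='a' -> output (5, 'a'), add 'aca' as idx 6
Step 7: w='c' (idx 2), end of input -> output (2, '')


Encoded: [(0, 'a'), (0, 'c'), (1, 'a'), (3, 'c'), (1, 'c'), (5, 'a'), (2, '')]


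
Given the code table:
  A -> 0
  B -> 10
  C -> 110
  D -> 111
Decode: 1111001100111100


Decoding:
111 -> D
10 -> B
0 -> A
110 -> C
0 -> A
111 -> D
10 -> B
0 -> A


Result: DBACADBA


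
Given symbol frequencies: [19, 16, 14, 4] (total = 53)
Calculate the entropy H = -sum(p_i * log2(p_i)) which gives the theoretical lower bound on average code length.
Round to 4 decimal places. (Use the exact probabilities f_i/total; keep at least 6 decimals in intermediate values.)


Per-symbol terms -p_i * log2(p_i) with p_i = f_i/53:
  p = 19/53 = 0.358491: log2(p) = -1.479993, -p*log2(p) = 0.530564
  p = 16/53 = 0.301887: log2(p) = -1.727920, -p*log2(p) = 0.521636
  p = 14/53 = 0.264151: log2(p) = -1.920566, -p*log2(p) = 0.507319
  p = 4/53 = 0.075472: log2(p) = -3.727920, -p*log2(p) = 0.281352
H = 0.530564 + 0.521636 + 0.507319 + 0.281352 = 1.840871

H = 1.8409 bits/symbol


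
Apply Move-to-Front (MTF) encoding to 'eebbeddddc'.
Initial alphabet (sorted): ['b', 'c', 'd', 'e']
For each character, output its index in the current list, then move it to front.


MTF encoding:
'e': index 3 in ['b', 'c', 'd', 'e'] -> ['e', 'b', 'c', 'd']
'e': index 0 in ['e', 'b', 'c', 'd'] -> ['e', 'b', 'c', 'd']
'b': index 1 in ['e', 'b', 'c', 'd'] -> ['b', 'e', 'c', 'd']
'b': index 0 in ['b', 'e', 'c', 'd'] -> ['b', 'e', 'c', 'd']
'e': index 1 in ['b', 'e', 'c', 'd'] -> ['e', 'b', 'c', 'd']
'd': index 3 in ['e', 'b', 'c', 'd'] -> ['d', 'e', 'b', 'c']
'd': index 0 in ['d', 'e', 'b', 'c'] -> ['d', 'e', 'b', 'c']
'd': index 0 in ['d', 'e', 'b', 'c'] -> ['d', 'e', 'b', 'c']
'd': index 0 in ['d', 'e', 'b', 'c'] -> ['d', 'e', 'b', 'c']
'c': index 3 in ['d', 'e', 'b', 'c'] -> ['c', 'd', 'e', 'b']


Output: [3, 0, 1, 0, 1, 3, 0, 0, 0, 3]


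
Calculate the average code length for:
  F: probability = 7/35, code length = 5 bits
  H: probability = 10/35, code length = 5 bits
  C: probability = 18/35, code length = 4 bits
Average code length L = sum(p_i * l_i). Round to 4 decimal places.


Weighted contributions p_i * l_i:
  F: (7/35) * 5 = 35/35
  H: (10/35) * 5 = 50/35
  C: (18/35) * 4 = 72/35
Sum = (35 + 50 + 72)/35 = 157/35

L = 157/35 = 4.4857 bits/symbol


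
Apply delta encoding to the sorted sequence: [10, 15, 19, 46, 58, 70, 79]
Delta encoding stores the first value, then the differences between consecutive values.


First value: 10
Deltas:
  15 - 10 = 5
  19 - 15 = 4
  46 - 19 = 27
  58 - 46 = 12
  70 - 58 = 12
  79 - 70 = 9


Delta encoded: [10, 5, 4, 27, 12, 12, 9]


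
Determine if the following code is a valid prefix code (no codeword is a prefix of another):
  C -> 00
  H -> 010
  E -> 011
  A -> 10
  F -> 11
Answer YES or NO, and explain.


Checking each pair (does one codeword prefix another?):
  C='00' vs H='010': no prefix
  C='00' vs E='011': no prefix
  C='00' vs A='10': no prefix
  C='00' vs F='11': no prefix
  H='010' vs C='00': no prefix
  H='010' vs E='011': no prefix
  H='010' vs A='10': no prefix
  H='010' vs F='11': no prefix
  E='011' vs C='00': no prefix
  E='011' vs H='010': no prefix
  E='011' vs A='10': no prefix
  E='011' vs F='11': no prefix
  A='10' vs C='00': no prefix
  A='10' vs H='010': no prefix
  A='10' vs E='011': no prefix
  A='10' vs F='11': no prefix
  F='11' vs C='00': no prefix
  F='11' vs H='010': no prefix
  F='11' vs E='011': no prefix
  F='11' vs A='10': no prefix
No violation found over all pairs.

YES -- this is a valid prefix code. No codeword is a prefix of any other codeword.


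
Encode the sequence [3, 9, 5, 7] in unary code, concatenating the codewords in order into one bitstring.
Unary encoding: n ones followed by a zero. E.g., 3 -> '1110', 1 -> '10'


Encode each number as n ones followed by a terminating 0:
  3 -> 1110 (4 bits)
  9 -> 1111111110 (10 bits)
  5 -> 111110 (6 bits)
  7 -> 11111110 (8 bits)
Total length = 4 + 10 + 6 + 8 = 28 bits.

Unary([3, 9, 5, 7]) = 1110111111111011111011111110 (28 bits)


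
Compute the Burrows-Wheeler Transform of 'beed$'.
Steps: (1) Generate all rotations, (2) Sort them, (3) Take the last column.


Rotations (sorted):
  0: $beed -> last char: d
  1: beed$ -> last char: $
  2: d$bee -> last char: e
  3: ed$be -> last char: e
  4: eed$b -> last char: b


BWT = d$eeb


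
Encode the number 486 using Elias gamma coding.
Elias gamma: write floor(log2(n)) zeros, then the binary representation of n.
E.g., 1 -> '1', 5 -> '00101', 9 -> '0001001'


num_bits = floor(log2(486)) + 1 = 9
leading_zeros = num_bits - 1 = 8
binary(486) = 111100110

Elias gamma(486) = '00000000' + '111100110' = 00000000111100110 (17 bits)


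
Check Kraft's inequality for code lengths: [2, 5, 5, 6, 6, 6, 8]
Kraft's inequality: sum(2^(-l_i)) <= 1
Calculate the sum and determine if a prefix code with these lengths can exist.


Sum = 2^(-2) + 2^(-5) + 2^(-5) + 2^(-6) + 2^(-6) + 2^(-6) + 2^(-8)
    = 0.25 + 0.03125 + 0.03125 + 0.015625 + 0.015625 + 0.015625 + 0.00390625
    = 93/256 = 0.36328125
Since 0.36328125 <= 1, Kraft's inequality IS satisfied.
A prefix code with these lengths CAN exist.

Kraft sum = 0.36328125. Satisfied.


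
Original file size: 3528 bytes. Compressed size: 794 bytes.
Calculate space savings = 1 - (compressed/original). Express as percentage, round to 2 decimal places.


ratio = compressed/original = 794/3528 = 0.225057
savings = 1 - ratio = 1 - 0.225057 = 0.774943
as a percentage: 0.774943 * 100 = 77.49%

Space savings = 1 - 794/3528 = 77.49%


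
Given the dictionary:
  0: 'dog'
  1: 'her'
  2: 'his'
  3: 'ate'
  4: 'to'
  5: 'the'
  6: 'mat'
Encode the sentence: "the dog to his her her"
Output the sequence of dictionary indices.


Look up each word in the dictionary:
  'the' -> 5
  'dog' -> 0
  'to' -> 4
  'his' -> 2
  'her' -> 1
  'her' -> 1

Encoded: [5, 0, 4, 2, 1, 1]


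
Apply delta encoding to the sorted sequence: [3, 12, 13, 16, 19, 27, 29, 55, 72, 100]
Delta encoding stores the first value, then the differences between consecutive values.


First value: 3
Deltas:
  12 - 3 = 9
  13 - 12 = 1
  16 - 13 = 3
  19 - 16 = 3
  27 - 19 = 8
  29 - 27 = 2
  55 - 29 = 26
  72 - 55 = 17
  100 - 72 = 28


Delta encoded: [3, 9, 1, 3, 3, 8, 2, 26, 17, 28]


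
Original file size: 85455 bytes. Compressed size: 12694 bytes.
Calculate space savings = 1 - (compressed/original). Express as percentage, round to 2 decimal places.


ratio = compressed/original = 12694/85455 = 0.148546
savings = 1 - ratio = 1 - 0.148546 = 0.851454
as a percentage: 0.851454 * 100 = 85.15%

Space savings = 1 - 12694/85455 = 85.15%


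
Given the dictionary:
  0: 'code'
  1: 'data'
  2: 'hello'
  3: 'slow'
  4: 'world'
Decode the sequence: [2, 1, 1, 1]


Look up each index in the dictionary:
  2 -> 'hello'
  1 -> 'data'
  1 -> 'data'
  1 -> 'data'

Decoded: "hello data data data"


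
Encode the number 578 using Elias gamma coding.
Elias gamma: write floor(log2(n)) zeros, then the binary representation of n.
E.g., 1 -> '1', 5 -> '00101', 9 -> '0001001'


num_bits = floor(log2(578)) + 1 = 10
leading_zeros = num_bits - 1 = 9
binary(578) = 1001000010

Elias gamma(578) = '000000000' + '1001000010' = 0000000001001000010 (19 bits)


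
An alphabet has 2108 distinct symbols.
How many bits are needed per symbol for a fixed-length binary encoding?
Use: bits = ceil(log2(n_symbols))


log2(2108) = 11.0417
Bracket: 2^11 = 2048 < 2108 <= 2^12 = 4096
So ceil(log2(2108)) = 12

bits = ceil(log2(2108)) = ceil(11.0417) = 12 bits


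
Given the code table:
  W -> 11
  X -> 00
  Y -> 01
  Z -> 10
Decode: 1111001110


Decoding:
11 -> W
11 -> W
00 -> X
11 -> W
10 -> Z


Result: WWXWZ


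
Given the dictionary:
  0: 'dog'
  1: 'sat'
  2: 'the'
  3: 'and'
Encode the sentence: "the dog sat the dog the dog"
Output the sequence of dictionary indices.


Look up each word in the dictionary:
  'the' -> 2
  'dog' -> 0
  'sat' -> 1
  'the' -> 2
  'dog' -> 0
  'the' -> 2
  'dog' -> 0

Encoded: [2, 0, 1, 2, 0, 2, 0]


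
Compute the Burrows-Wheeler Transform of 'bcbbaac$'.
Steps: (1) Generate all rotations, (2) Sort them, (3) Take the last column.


Rotations (sorted):
  0: $bcbbaac -> last char: c
  1: aac$bcbb -> last char: b
  2: ac$bcbba -> last char: a
  3: baac$bcb -> last char: b
  4: bbaac$bc -> last char: c
  5: bcbbaac$ -> last char: $
  6: c$bcbbaa -> last char: a
  7: cbbaac$b -> last char: b


BWT = cbabc$ab


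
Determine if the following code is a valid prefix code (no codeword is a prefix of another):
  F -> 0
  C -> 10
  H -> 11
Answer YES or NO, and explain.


Checking each pair (does one codeword prefix another?):
  F='0' vs C='10': no prefix
  F='0' vs H='11': no prefix
  C='10' vs F='0': no prefix
  C='10' vs H='11': no prefix
  H='11' vs F='0': no prefix
  H='11' vs C='10': no prefix
No violation found over all pairs.

YES -- this is a valid prefix code. No codeword is a prefix of any other codeword.


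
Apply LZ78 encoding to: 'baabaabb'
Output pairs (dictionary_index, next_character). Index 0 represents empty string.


LZ78 encoding steps:
Dictionary: {0: ''}
Step 1: w='' (idx 0), next='b' -> output (0, 'b'), add 'b' as idx 1
Step 2: w='' (idx 0), next='a' -> output (0, 'a'), add 'a' as idx 2
Step 3: w='a' (idx 2), next='b' -> output (2, 'b'), add 'ab' as idx 3
Step 4: w='a' (idx 2), next='a' -> output (2, 'a'), add 'aa' as idx 4
Step 5: w='b' (idx 1), next='b' -> output (1, 'b'), add 'bb' as idx 5


Encoded: [(0, 'b'), (0, 'a'), (2, 'b'), (2, 'a'), (1, 'b')]


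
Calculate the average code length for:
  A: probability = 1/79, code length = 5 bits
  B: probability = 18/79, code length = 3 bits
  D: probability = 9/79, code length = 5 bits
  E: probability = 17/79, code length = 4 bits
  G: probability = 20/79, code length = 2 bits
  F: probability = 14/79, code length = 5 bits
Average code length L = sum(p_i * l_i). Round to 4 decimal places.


Weighted contributions p_i * l_i:
  A: (1/79) * 5 = 5/79
  B: (18/79) * 3 = 54/79
  D: (9/79) * 5 = 45/79
  E: (17/79) * 4 = 68/79
  G: (20/79) * 2 = 40/79
  F: (14/79) * 5 = 70/79
Sum = (5 + 54 + 45 + 68 + 40 + 70)/79 = 282/79

L = 282/79 = 3.5696 bits/symbol


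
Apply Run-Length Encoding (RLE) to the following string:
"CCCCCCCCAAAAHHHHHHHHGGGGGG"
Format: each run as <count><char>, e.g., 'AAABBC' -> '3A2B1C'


Scanning runs left to right:
  i=0: run of 'C' x 8 -> '8C'
  i=8: run of 'A' x 4 -> '4A'
  i=12: run of 'H' x 8 -> '8H'
  i=20: run of 'G' x 6 -> '6G'

RLE = 8C4A8H6G


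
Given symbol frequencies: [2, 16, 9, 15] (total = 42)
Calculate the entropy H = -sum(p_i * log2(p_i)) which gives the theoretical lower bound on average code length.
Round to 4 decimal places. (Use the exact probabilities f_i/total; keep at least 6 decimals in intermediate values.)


Per-symbol terms -p_i * log2(p_i) with p_i = f_i/42:
  p = 2/42 = 0.047619: log2(p) = -4.392317, -p*log2(p) = 0.209158
  p = 16/42 = 0.380952: log2(p) = -1.392317, -p*log2(p) = 0.530407
  p = 9/42 = 0.214286: log2(p) = -2.222392, -p*log2(p) = 0.476227
  p = 15/42 = 0.357143: log2(p) = -1.485427, -p*log2(p) = 0.530510
H = 0.209158 + 0.530407 + 0.476227 + 0.530510 = 1.746302

H = 1.7463 bits/symbol


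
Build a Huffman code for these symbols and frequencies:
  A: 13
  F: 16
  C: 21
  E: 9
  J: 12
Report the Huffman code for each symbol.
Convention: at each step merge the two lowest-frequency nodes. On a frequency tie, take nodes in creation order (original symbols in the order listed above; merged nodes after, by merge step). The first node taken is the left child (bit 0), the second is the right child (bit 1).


Huffman tree construction:
Step 1: Merge E(9) + J(12) = 21
Step 2: Merge A(13) + F(16) = 29
Step 3: Merge C(21) + (E+J)(21) = 42
Step 4: Merge (A+F)(29) + (C+(E+J))(42) = 71
Read each symbol's code off the tree from the root (left child = 0, right child = 1).

Codes:
  A: 00 (length 2)
  F: 01 (length 2)
  C: 10 (length 2)
  E: 110 (length 3)
  J: 111 (length 3)
Average code length: 163/71 = 2.2958 bits/symbol


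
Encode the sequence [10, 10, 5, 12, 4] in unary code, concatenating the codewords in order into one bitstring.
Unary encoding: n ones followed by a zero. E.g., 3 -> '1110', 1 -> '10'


Encode each number as n ones followed by a terminating 0:
  10 -> 11111111110 (11 bits)
  10 -> 11111111110 (11 bits)
  5 -> 111110 (6 bits)
  12 -> 1111111111110 (13 bits)
  4 -> 11110 (5 bits)
Total length = 11 + 11 + 6 + 13 + 5 = 46 bits.

Unary([10, 10, 5, 12, 4]) = 1111111111011111111110111110111111111111011110 (46 bits)


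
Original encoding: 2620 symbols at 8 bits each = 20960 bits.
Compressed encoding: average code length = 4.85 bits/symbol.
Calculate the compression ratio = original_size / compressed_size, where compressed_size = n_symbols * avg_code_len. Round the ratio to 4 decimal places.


original_size = n_symbols * orig_bits = 2620 * 8 = 20960 bits
compressed_size = n_symbols * avg_code_len = 2620 * 4.85 = 12707.0 bits
ratio = original_size / compressed_size = 20960 / 12707.0 = 1.6495

Compression ratio = 1.6495


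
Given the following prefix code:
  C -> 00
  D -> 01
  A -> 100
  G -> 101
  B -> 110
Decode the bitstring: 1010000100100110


Decoding step by step:
Bits 101 -> G
Bits 00 -> C
Bits 00 -> C
Bits 100 -> A
Bits 100 -> A
Bits 110 -> B


Decoded message: GCCAAB


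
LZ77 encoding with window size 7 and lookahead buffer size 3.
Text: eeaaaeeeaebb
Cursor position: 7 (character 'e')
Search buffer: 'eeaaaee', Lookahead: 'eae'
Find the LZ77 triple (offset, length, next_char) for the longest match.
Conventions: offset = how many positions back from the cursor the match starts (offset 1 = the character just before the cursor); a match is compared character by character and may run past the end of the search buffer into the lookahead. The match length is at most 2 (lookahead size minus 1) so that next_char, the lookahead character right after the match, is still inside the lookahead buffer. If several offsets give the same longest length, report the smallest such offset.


Try each offset into the search buffer:
  offset=1 (pos 6, char 'e'): match length 1
  offset=2 (pos 5, char 'e'): match length 1
  offset=3 (pos 4, char 'a'): match length 0
  offset=4 (pos 3, char 'a'): match length 0
  offset=5 (pos 2, char 'a'): match length 0
  offset=6 (pos 1, char 'e'): match length 2
  offset=7 (pos 0, char 'e'): match length 1
Longest match has length 2 at offset 6.
next_char = character at position 7 + 2 = 9 -> 'e'

Best match: offset=6, length=2 (matching 'ea' starting at position 1)
LZ77 triple: (6, 2, 'e')


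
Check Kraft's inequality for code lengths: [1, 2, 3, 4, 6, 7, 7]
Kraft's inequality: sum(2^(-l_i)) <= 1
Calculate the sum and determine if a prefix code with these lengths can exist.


Sum = 2^(-1) + 2^(-2) + 2^(-3) + 2^(-4) + 2^(-6) + 2^(-7) + 2^(-7)
    = 0.5 + 0.25 + 0.125 + 0.0625 + 0.015625 + 0.0078125 + 0.0078125
    = 124/128 = 0.96875
Since 0.96875 <= 1, Kraft's inequality IS satisfied.
A prefix code with these lengths CAN exist.

Kraft sum = 0.96875. Satisfied.


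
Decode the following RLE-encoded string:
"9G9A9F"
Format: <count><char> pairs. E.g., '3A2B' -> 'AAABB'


Expanding each <count><char> pair:
  9G -> 'GGGGGGGGG'
  9A -> 'AAAAAAAAA'
  9F -> 'FFFFFFFFF'

Decoded = GGGGGGGGGAAAAAAAAAFFFFFFFFF
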